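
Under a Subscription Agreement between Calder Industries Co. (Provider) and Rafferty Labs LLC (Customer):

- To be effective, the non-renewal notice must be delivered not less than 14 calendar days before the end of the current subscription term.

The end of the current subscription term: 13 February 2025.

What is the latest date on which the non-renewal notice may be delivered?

13 February 2025 minus 14 days is 30 January 2025.

30 January 2025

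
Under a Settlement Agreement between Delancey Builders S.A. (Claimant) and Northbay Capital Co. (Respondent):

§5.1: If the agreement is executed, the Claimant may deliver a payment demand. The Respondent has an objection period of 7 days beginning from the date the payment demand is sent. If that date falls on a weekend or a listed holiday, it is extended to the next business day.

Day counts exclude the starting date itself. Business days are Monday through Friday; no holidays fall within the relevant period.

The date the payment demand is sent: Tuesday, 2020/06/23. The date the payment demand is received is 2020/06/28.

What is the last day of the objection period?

2020/06/30

Adding 7 calendar days to 2020/06/23 gives 2020/06/30, which is the last day of the objection period. 2020/06/30 is a Tuesday, so no roll-forward applies.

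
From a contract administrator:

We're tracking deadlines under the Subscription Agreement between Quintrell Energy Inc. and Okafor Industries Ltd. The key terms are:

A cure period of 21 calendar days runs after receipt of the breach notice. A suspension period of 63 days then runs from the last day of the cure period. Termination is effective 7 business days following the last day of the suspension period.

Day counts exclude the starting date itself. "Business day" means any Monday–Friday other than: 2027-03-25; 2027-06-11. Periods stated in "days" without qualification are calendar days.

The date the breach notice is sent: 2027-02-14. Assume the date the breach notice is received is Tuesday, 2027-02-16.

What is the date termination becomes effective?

Adding 21 calendar days to 2027-02-16 gives 2027-03-09, which is the last day of the cure period.
The last day of the suspension period: 2027-03-09 + 63 days = 2027-05-11.
The date termination becomes effective: 7 business days after Tuesday, 2027-05-11, skipping weekends — May 12, May 13, May 14, May 17, May 18, May 19, May 20 — lands on Thursday, 2027-05-20.

2027-05-20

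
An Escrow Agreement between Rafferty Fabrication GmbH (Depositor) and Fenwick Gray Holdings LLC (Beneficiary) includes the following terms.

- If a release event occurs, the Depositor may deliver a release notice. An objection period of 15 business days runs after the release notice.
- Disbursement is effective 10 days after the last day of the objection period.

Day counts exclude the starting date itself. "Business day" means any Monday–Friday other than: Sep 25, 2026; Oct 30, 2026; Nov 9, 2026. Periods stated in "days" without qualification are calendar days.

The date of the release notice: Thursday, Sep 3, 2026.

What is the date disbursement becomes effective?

Oct 4, 2026

The last day of the objection period: counting 15 business days from Thursday, Sep 3, 2026 (Sep 4, Sep 7, Sep 8, Sep 9, …, Sep 22, Sep 23, Sep 24, skipping weekends) reaches Thursday, Sep 24, 2026.
The date disbursement becomes effective: 10 calendar days after Sep 24, 2026 is Oct 4, 2026.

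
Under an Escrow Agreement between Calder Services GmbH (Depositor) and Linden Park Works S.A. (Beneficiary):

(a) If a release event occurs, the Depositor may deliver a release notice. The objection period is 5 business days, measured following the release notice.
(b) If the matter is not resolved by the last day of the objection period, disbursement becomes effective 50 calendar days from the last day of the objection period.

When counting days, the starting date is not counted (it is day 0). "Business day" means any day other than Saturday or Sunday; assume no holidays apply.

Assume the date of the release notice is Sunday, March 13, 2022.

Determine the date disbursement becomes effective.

From Sunday, March 13, 2022, 5 business days (Mar 14, Mar 15, Mar 16, Mar 17, Mar 18, skipping weekends) brings us to Friday, March 18, 2022, which is the last day of the objection period.
The date disbursement becomes effective: 50 calendar days after March 18, 2022 is May 7, 2022.

May 7, 2022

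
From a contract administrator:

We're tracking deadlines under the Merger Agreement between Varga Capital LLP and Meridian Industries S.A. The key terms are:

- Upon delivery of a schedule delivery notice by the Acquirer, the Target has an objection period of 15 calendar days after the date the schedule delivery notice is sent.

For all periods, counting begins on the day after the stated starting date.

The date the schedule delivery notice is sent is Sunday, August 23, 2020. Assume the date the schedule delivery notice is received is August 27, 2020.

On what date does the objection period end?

The last day of the objection period: 15 calendar days after August 23, 2020 is September 7, 2020.

September 7, 2020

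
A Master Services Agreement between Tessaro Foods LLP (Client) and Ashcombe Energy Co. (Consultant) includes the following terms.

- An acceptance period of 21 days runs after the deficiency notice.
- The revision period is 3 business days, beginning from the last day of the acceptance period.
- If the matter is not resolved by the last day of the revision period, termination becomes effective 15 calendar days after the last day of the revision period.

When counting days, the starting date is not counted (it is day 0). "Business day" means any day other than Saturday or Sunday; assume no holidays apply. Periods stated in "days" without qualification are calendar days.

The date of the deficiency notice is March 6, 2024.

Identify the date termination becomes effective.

April 16, 2024

Adding 21 calendar days to March 6, 2024 gives March 27, 2024, which is the last day of the acceptance period.
The last day of the revision period: 3 business days after Wednesday, March 27, 2024, skipping weekends — Mar 28, Mar 29, Apr 1 — lands on Monday, April 1, 2024.
The date termination becomes effective: 15 calendar days after April 1, 2024 is April 16, 2024.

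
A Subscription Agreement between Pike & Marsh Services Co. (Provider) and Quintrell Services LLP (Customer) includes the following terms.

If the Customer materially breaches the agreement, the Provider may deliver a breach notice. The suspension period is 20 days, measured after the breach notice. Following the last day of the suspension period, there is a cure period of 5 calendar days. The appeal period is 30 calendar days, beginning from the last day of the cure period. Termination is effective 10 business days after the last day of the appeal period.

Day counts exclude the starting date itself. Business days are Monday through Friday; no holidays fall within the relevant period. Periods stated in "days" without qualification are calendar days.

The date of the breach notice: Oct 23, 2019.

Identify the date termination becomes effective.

The last day of the suspension period: Oct 23, 2019 + 20 days = Nov 12, 2019.
Adding 5 calendar days to Nov 12, 2019 gives Nov 17, 2019, which is the last day of the cure period.
The last day of the appeal period: Nov 17, 2019 + 30 days = Dec 17, 2019.
The date termination becomes effective: counting 10 business days from Tuesday, Dec 17, 2019 (Dec 18, Dec 19, Dec 20, Dec 23, Dec 24, Dec 25, Dec 26, Dec 27, Dec 30, Dec 31, skipping weekends) reaches Tuesday, Dec 31, 2019.

Dec 31, 2019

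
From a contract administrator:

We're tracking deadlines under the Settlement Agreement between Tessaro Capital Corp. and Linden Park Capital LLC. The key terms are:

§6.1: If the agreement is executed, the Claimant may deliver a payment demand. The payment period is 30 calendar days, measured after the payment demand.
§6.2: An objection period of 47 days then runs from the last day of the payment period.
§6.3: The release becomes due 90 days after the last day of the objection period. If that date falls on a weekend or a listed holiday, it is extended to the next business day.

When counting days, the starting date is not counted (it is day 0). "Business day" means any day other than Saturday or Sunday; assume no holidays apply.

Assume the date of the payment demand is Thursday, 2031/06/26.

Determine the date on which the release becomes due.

2031/12/10

Adding 30 calendar days to 2031/06/26 gives 2031/07/26, which is the last day of the payment period.
The last day of the objection period: 47 calendar days after 2031/07/26 is 2031/09/11.
The date on which the release becomes due: 2031/09/11 + 90 days = 2031/12/10. 2031/12/10 is a Wednesday, so no roll-forward applies.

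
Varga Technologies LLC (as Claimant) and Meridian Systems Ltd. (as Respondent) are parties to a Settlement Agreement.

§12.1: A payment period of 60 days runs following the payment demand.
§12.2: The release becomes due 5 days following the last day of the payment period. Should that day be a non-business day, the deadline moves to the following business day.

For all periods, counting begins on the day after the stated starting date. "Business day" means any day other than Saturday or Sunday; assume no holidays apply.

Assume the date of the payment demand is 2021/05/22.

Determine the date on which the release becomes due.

The last day of the payment period: 60 calendar days after 2021/05/22 is 2021/07/21.
The date on which the release becomes due: 5 calendar days after 2021/07/21 is 2021/07/26. 2021/07/26 is a Monday, so no roll-forward applies.

2021/07/26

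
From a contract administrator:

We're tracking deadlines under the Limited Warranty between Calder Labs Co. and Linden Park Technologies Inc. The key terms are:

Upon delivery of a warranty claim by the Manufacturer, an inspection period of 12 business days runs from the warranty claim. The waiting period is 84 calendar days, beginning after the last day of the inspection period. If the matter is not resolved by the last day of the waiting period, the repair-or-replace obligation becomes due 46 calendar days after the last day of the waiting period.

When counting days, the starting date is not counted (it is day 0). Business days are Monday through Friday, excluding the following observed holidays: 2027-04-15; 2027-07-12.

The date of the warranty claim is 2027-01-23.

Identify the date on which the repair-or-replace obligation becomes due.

From Saturday, 2027-01-23, 12 business days (Jan 25, Jan 26, Jan 27, Jan 28, …, Feb 5, Feb 8, Feb 9, skipping weekends) brings us to Tuesday, 2027-02-09, which is the last day of the inspection period.
The last day of the waiting period: 2027-02-09 + 84 days = 2027-05-04.
Adding 46 calendar days to 2027-05-04 gives 2027-06-19, which is the date on which the repair-or-replace obligation becomes due.

2027-06-19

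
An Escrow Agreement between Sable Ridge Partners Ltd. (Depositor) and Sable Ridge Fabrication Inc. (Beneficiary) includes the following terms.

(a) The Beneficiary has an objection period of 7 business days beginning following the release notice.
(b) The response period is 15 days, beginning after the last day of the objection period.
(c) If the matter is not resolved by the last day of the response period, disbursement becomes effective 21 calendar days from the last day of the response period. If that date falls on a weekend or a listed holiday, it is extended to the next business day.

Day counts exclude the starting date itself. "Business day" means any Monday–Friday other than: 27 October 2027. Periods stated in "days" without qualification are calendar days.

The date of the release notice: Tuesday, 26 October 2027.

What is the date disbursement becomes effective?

13 December 2027

The last day of the objection period: counting 7 business days from Tuesday, 26 October 2027 (Oct 28, Oct 29, Nov 1, Nov 2, Nov 3, Nov 4, Nov 5, skipping weekends and the listed holiday on Oct 27) reaches Friday, 5 November 2027.
Adding 15 calendar days to 5 November 2027 gives 20 November 2027, which is the last day of the response period.
The date disbursement becomes effective: 21 calendar days after 20 November 2027 is 11 December 2027. That falls on a Saturday, so it rolls to the next business day, Monday, 13 December 2027.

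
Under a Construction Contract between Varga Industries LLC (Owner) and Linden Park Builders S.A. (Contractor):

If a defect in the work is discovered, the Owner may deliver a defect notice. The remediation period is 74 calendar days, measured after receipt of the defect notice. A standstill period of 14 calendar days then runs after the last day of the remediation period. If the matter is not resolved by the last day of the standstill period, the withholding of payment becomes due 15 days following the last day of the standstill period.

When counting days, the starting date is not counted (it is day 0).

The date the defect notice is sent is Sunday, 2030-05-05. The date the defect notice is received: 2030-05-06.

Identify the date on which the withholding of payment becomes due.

The last day of the remediation period: 74 calendar days after 2030-05-06 is 2030-07-19.
Adding 14 calendar days to 2030-07-19 gives 2030-08-02, which is the last day of the standstill period.
The date on which the withholding of payment becomes due: 15 calendar days after 2030-08-02 is 2030-08-17.

2030-08-17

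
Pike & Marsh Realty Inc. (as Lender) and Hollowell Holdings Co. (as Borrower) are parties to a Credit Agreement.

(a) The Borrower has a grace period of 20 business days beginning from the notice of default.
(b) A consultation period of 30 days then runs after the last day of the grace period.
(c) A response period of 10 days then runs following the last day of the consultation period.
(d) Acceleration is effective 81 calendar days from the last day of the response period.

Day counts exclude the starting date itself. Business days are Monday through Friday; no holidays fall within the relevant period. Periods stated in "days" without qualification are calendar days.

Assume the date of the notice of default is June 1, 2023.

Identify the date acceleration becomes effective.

October 28, 2023

The last day of the grace period: 20 business days after Thursday, June 1, 2023, skipping weekends — Jun 2, Jun 5, Jun 6, Jun 7, …, Jun 27, Jun 28, Jun 29 — lands on Thursday, June 29, 2023.
The last day of the consultation period: 30 calendar days after June 29, 2023 is July 29, 2023.
The last day of the response period: 10 calendar days after July 29, 2023 is August 8, 2023.
The date acceleration becomes effective: August 8, 2023 + 81 days = October 28, 2023.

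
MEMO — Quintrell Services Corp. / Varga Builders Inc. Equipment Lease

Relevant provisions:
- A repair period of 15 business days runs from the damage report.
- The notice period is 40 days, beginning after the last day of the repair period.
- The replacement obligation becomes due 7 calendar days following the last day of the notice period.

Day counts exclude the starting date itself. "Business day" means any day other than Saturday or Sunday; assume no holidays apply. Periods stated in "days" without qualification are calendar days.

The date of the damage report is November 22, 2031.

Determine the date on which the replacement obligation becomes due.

January 28, 2032

The last day of the repair period: counting 15 business days from Saturday, November 22, 2031 (Nov 24, Nov 25, Nov 26, Nov 27, …, Dec 10, Dec 11, Dec 12, skipping weekends) reaches Friday, December 12, 2031.
Adding 40 calendar days to December 12, 2031 gives January 21, 2032, which is the last day of the notice period.
The date on which the replacement obligation becomes due: January 21, 2032 + 7 days = January 28, 2032.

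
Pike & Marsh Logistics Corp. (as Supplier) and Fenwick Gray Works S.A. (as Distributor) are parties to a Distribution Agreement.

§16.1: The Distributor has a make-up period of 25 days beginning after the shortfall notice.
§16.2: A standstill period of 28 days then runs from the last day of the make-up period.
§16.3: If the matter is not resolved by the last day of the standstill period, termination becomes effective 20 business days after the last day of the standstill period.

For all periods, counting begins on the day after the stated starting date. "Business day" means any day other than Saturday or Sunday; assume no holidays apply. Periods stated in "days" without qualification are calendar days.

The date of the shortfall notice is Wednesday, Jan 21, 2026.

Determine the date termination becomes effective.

Adding 25 calendar days to Jan 21, 2026 gives Feb 15, 2026, which is the last day of the make-up period.
The last day of the standstill period: 28 calendar days after Feb 15, 2026 is Mar 15, 2026.
The date termination becomes effective: counting 20 business days from Sunday, Mar 15, 2026 (Mar 16, Mar 17, Mar 18, Mar 19, …, Apr 8, Apr 9, Apr 10, skipping weekends) reaches Friday, Apr 10, 2026.

Apr 10, 2026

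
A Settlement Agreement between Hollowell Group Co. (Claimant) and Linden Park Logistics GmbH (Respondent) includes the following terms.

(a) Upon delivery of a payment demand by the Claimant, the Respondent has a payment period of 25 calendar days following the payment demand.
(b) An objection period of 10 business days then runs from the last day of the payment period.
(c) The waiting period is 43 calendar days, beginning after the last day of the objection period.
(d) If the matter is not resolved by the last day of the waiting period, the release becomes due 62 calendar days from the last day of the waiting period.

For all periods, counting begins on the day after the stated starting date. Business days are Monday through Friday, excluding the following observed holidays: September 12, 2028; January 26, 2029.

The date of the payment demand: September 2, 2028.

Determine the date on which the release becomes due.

January 24, 2029

Adding 25 calendar days to September 2, 2028 gives September 27, 2028, which is the last day of the payment period.
From Wednesday, September 27, 2028, 10 business days (Sep 28, Sep 29, Oct 2, Oct 3, Oct 4, Oct 5, Oct 6, Oct 9, Oct 10, Oct 11, skipping weekends) brings us to Wednesday, October 11, 2028, which is the last day of the objection period.
The last day of the waiting period: 43 calendar days after October 11, 2028 is November 23, 2028.
Adding 62 calendar days to November 23, 2028 gives January 24, 2029, which is the date on which the release becomes due.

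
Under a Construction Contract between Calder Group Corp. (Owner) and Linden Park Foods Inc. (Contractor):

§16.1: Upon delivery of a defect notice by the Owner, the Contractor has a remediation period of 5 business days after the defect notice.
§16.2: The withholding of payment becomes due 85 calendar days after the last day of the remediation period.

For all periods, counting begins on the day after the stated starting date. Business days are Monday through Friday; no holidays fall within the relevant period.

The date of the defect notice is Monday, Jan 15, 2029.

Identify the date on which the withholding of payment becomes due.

Apr 17, 2029

From Monday, Jan 15, 2029, 5 business days (Jan 16, Jan 17, Jan 18, Jan 19, Jan 22, skipping weekends) brings us to Monday, Jan 22, 2029, which is the last day of the remediation period.
The date on which the withholding of payment becomes due: 85 calendar days after Jan 22, 2029 is Apr 17, 2029.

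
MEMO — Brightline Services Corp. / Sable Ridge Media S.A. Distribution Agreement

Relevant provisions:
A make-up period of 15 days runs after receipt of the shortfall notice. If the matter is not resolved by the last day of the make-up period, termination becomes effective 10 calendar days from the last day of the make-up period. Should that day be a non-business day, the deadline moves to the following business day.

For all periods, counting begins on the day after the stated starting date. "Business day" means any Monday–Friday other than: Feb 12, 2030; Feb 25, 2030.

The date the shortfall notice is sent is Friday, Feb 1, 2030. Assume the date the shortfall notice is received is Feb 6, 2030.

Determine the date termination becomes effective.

Mar 4, 2030

The last day of the make-up period: Feb 6, 2030 + 15 days = Feb 21, 2030.
The date termination becomes effective: Feb 21, 2030 + 10 days = Mar 3, 2030. That falls on a Sunday, so it rolls to the next business day, Monday, Mar 4, 2030.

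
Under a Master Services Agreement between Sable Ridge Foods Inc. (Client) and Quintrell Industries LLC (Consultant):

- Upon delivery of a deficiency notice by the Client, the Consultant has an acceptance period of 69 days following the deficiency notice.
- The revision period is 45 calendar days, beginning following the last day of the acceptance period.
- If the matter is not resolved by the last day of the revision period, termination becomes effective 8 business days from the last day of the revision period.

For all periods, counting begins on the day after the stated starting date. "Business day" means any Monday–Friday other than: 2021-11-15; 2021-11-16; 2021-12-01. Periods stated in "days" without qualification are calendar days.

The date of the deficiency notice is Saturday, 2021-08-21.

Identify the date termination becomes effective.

The last day of the acceptance period: 69 calendar days after 2021-08-21 is 2021-10-29.
The last day of the revision period: 2021-10-29 + 45 days = 2021-12-13.
From Monday, 2021-12-13, 8 business days (Dec 14, Dec 15, Dec 16, Dec 17, Dec 20, Dec 21, Dec 22, Dec 23, skipping weekends) brings us to Thursday, 2021-12-23, which is the date termination becomes effective.

2021-12-23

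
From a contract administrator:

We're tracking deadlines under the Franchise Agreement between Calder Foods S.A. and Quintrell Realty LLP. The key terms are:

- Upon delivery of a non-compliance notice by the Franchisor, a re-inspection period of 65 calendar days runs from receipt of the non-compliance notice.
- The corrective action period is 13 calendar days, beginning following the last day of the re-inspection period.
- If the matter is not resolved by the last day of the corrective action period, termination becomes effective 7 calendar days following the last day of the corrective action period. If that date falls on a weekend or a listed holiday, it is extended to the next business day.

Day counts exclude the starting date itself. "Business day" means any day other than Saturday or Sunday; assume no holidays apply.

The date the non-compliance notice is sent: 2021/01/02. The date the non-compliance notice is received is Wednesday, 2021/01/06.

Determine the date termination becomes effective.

2021/04/01

Adding 65 calendar days to 2021/01/06 gives 2021/03/12, which is the last day of the re-inspection period.
Adding 13 calendar days to 2021/03/12 gives 2021/03/25, which is the last day of the corrective action period.
Adding 7 calendar days to 2021/03/25 gives 2021/04/01, which is the date termination becomes effective. 2021/04/01 is a Thursday, so no roll-forward applies.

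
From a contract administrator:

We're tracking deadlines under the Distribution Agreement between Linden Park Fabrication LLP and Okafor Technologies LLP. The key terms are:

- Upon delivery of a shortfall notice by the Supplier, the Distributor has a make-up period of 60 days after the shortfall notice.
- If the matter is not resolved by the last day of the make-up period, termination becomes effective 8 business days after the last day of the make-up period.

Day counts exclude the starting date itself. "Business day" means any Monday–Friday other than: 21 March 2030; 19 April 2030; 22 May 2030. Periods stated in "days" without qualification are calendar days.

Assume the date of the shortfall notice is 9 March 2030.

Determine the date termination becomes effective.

The last day of the make-up period: 9 March 2030 + 60 days = 8 May 2030.
The date termination becomes effective: counting 8 business days from Wednesday, 8 May 2030 (May 9, May 10, May 13, May 14, May 15, May 16, May 17, May 20, skipping weekends) reaches Monday, 20 May 2030.

20 May 2030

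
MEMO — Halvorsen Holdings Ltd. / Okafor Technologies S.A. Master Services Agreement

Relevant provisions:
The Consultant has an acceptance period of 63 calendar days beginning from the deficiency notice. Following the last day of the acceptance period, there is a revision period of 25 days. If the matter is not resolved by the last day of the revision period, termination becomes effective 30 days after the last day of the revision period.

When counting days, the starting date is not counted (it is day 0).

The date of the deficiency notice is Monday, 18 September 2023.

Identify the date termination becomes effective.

14 January 2024

The last day of the acceptance period: 18 September 2023 + 63 days = 20 November 2023.
Adding 25 calendar days to 20 November 2023 gives 15 December 2023, which is the last day of the revision period.
The date termination becomes effective: 15 December 2023 + 30 days = 14 January 2024.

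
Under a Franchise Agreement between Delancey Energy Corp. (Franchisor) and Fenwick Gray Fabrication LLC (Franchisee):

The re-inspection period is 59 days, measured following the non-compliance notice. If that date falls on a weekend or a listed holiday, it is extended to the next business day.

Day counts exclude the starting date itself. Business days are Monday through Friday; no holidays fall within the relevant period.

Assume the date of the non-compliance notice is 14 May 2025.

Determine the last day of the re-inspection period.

14 July 2025

Adding 59 calendar days to 14 May 2025 gives 12 July 2025, which is the last day of the re-inspection period. That falls on a Saturday, so it rolls to the next business day, Monday, 14 July 2025.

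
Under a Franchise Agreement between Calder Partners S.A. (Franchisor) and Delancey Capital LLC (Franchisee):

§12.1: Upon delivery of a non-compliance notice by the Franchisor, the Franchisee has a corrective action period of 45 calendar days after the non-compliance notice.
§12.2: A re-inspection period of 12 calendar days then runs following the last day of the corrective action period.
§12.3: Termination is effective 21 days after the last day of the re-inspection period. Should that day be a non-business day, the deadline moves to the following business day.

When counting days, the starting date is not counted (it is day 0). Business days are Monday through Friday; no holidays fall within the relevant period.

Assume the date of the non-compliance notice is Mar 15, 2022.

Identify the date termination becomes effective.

Jun 1, 2022

Adding 45 calendar days to Mar 15, 2022 gives Apr 29, 2022, which is the last day of the corrective action period.
The last day of the re-inspection period: Apr 29, 2022 + 12 days = May 11, 2022.
The date termination becomes effective: May 11, 2022 + 21 days = Jun 1, 2022. Jun 1, 2022 is a Wednesday, so no roll-forward applies.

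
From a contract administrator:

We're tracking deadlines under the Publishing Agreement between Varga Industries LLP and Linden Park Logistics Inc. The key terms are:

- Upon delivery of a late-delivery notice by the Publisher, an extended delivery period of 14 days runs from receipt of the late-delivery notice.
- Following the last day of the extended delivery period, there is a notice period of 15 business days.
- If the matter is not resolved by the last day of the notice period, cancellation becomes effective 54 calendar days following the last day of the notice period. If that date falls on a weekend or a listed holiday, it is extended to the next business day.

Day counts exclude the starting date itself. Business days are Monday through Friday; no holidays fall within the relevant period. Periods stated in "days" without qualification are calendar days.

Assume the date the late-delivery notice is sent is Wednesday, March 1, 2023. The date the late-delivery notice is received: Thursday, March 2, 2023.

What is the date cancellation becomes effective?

May 30, 2023

The last day of the extended delivery period: March 2, 2023 + 14 days = March 16, 2023.
The last day of the notice period: counting 15 business days from Thursday, March 16, 2023 (Mar 17, Mar 20, Mar 21, Mar 22, …, Apr 4, Apr 5, Apr 6, skipping weekends) reaches Thursday, April 6, 2023.
The date cancellation becomes effective: 54 calendar days after April 6, 2023 is May 30, 2023. May 30, 2023 is a Tuesday, so no roll-forward applies.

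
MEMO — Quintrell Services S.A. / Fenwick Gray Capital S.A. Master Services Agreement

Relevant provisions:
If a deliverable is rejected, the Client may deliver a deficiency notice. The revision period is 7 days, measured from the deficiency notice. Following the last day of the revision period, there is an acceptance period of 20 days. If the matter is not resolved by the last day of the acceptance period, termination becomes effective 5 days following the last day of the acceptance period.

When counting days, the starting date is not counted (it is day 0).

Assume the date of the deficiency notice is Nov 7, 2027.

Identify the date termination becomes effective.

Dec 9, 2027

The last day of the revision period: 7 calendar days after Nov 7, 2027 is Nov 14, 2027.
The last day of the acceptance period: 20 calendar days after Nov 14, 2027 is Dec 4, 2027.
Adding 5 calendar days to Dec 4, 2027 gives Dec 9, 2027, which is the date termination becomes effective.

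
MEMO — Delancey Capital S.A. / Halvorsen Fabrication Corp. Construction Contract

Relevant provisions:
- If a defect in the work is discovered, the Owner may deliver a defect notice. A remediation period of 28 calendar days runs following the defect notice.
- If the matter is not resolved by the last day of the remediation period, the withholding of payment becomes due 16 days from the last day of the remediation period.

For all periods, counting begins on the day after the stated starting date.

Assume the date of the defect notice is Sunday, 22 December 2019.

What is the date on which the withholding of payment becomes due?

The last day of the remediation period: 28 calendar days after 22 December 2019 is 19 January 2020.
Adding 16 calendar days to 19 January 2020 gives 4 February 2020, which is the date on which the withholding of payment becomes due.

4 February 2020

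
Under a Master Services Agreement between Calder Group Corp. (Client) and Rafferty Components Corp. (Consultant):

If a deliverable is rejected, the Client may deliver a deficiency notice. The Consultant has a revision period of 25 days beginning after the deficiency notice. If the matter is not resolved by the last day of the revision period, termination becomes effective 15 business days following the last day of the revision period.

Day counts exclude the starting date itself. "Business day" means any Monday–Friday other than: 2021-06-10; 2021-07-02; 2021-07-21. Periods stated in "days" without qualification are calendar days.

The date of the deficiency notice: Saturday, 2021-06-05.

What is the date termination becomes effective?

2021-07-23

The last day of the revision period: 2021-06-05 + 25 days = 2021-06-30.
From Wednesday, 2021-06-30, 15 business days (Jul 1, Jul 5, Jul 6, Jul 7, …, Jul 20, Jul 22, Jul 23, skipping weekends and the listed holidays on Jul 2, Jul 21) brings us to Friday, 2021-07-23, which is the date termination becomes effective.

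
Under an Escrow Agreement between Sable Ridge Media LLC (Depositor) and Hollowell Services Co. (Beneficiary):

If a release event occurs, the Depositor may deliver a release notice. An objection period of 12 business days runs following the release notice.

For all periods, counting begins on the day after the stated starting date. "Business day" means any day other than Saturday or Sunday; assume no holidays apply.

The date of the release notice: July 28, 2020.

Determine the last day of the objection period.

August 13, 2020

The last day of the objection period: counting 12 business days from Tuesday, July 28, 2020 (Jul 29, Jul 30, Jul 31, Aug 3, …, Aug 11, Aug 12, Aug 13, skipping weekends) reaches Thursday, August 13, 2020.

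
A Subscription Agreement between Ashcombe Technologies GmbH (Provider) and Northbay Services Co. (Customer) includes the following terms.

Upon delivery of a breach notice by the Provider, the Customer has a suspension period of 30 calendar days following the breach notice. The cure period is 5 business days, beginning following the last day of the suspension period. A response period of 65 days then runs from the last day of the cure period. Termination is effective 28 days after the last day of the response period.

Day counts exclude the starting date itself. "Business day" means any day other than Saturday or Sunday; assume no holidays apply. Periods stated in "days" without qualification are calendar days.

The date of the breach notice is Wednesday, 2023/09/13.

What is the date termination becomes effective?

Adding 30 calendar days to 2023/09/13 gives 2023/10/13, which is the last day of the suspension period.
The last day of the cure period: 5 business days after Friday, 2023/10/13, skipping weekends — Oct 16, Oct 17, Oct 18, Oct 19, Oct 20 — lands on Friday, 2023/10/20.
Adding 65 calendar days to 2023/10/20 gives 2023/12/24, which is the last day of the response period.
The date termination becomes effective: 28 calendar days after 2023/12/24 is 2024/01/21.

2024/01/21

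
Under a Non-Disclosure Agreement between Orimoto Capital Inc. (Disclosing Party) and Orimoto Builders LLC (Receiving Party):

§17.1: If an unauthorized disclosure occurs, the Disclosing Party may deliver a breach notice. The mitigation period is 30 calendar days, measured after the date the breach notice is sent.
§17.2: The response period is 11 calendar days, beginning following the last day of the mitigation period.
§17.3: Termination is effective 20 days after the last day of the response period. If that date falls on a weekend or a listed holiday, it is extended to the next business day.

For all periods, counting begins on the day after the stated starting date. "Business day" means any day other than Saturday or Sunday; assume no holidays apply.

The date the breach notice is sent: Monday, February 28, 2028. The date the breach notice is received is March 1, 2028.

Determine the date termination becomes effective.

May 1, 2028

The last day of the mitigation period: February 28, 2028 + 30 days = March 29, 2028.
The last day of the response period: March 29, 2028 + 11 days = April 9, 2028.
Adding 20 calendar days to April 9, 2028 gives April 29, 2028, which is the date termination becomes effective. That falls on a Saturday, so it rolls to the next business day, Monday, May 1, 2028.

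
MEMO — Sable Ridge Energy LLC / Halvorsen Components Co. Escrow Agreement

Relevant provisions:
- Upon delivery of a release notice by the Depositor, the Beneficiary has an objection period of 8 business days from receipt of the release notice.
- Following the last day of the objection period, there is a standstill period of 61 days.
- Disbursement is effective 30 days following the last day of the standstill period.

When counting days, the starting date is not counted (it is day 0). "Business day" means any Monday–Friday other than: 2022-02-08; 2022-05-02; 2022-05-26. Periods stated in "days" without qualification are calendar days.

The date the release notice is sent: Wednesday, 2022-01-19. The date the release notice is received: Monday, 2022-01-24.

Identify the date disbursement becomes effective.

From Monday, 2022-01-24, 8 business days (Jan 25, Jan 26, Jan 27, Jan 28, Jan 31, Feb 1, Feb 2, Feb 3, skipping weekends) brings us to Thursday, 2022-02-03, which is the last day of the objection period.
The last day of the standstill period: 2022-02-03 + 61 days = 2022-04-05.
Adding 30 calendar days to 2022-04-05 gives 2022-05-05, which is the date disbursement becomes effective.

2022-05-05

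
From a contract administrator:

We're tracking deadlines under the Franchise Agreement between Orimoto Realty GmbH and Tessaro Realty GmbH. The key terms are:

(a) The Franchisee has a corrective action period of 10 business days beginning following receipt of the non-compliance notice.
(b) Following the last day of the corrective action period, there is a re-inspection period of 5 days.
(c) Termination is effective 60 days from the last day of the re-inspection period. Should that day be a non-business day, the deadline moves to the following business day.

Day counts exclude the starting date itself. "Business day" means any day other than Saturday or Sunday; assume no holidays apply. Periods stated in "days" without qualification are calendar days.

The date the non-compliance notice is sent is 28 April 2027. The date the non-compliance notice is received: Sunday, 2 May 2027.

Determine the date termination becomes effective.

The last day of the corrective action period: 10 business days after Sunday, 2 May 2027, skipping weekends — May 3, May 4, May 5, May 6, May 7, May 10, May 11, May 12, May 13, May 14 — lands on Friday, 14 May 2027.
Adding 5 calendar days to 14 May 2027 gives 19 May 2027, which is the last day of the re-inspection period.
The date termination becomes effective: 19 May 2027 + 60 days = 18 July 2027. That falls on a Sunday, so it rolls to the next business day, Monday, 19 July 2027.

19 July 2027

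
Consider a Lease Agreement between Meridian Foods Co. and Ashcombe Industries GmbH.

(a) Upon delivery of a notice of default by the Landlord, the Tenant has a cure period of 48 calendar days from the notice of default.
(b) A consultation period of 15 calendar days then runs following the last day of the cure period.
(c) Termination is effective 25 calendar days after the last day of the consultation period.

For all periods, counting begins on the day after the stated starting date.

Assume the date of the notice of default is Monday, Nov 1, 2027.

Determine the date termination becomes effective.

Jan 28, 2028

Adding 48 calendar days to Nov 1, 2027 gives Dec 19, 2027, which is the last day of the cure period.
Adding 15 calendar days to Dec 19, 2027 gives Jan 3, 2028, which is the last day of the consultation period.
The date termination becomes effective: 25 calendar days after Jan 3, 2028 is Jan 28, 2028.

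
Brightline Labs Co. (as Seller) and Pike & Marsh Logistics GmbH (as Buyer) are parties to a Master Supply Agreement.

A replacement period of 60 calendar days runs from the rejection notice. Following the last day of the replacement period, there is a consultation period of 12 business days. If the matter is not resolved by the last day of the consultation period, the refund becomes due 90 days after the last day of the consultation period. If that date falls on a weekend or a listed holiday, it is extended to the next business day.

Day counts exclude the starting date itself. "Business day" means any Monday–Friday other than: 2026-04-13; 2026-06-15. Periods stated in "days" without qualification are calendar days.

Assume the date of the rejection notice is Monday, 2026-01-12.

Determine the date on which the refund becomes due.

The last day of the replacement period: 60 calendar days after 2026-01-12 is 2026-03-13.
The last day of the consultation period: 12 business days after Friday, 2026-03-13, skipping weekends — Mar 16, Mar 17, Mar 18, Mar 19, …, Mar 27, Mar 30, Mar 31 — lands on Tuesday, 2026-03-31.
Adding 90 calendar days to 2026-03-31 gives 2026-06-29, which is the date on which the refund becomes due. 2026-06-29 is a Monday and is not a listed holiday, so no roll-forward applies.

2026-06-29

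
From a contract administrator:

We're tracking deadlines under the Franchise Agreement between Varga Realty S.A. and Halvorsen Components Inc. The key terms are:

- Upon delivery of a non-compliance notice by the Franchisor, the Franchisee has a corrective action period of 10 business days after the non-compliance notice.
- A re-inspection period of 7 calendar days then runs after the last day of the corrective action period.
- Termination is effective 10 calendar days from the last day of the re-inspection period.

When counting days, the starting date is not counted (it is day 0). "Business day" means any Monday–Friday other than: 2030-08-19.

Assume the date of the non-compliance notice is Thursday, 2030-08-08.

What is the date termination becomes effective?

The last day of the corrective action period: counting 10 business days from Thursday, 2030-08-08 (Aug 9, Aug 12, Aug 13, Aug 14, Aug 15, Aug 16, Aug 20, Aug 21, Aug 22, Aug 23, skipping weekends and the listed holiday on Aug 19) reaches Friday, 2030-08-23.
Adding 7 calendar days to 2030-08-23 gives 2030-08-30, which is the last day of the re-inspection period.
The date termination becomes effective: 10 calendar days after 2030-08-30 is 2030-09-09.

2030-09-09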